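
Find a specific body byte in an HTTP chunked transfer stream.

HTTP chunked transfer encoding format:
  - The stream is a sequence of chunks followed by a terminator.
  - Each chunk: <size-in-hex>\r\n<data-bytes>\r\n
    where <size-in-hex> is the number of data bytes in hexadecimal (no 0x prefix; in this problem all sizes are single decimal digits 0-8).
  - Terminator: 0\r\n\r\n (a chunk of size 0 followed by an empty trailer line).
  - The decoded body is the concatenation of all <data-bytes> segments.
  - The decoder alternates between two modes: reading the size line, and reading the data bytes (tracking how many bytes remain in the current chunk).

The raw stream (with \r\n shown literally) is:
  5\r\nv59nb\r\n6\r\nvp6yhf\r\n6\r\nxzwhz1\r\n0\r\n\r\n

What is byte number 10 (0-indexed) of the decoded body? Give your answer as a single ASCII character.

Chunk 1: stream[0..1]='5' size=0x5=5, data at stream[3..8]='v59nb' -> body[0..5], body so far='v59nb'
Chunk 2: stream[10..11]='6' size=0x6=6, data at stream[13..19]='vp6yhf' -> body[5..11], body so far='v59nbvp6yhf'
Chunk 3: stream[21..22]='6' size=0x6=6, data at stream[24..30]='xzwhz1' -> body[11..17], body so far='v59nbvp6yhfxzwhz1'
Chunk 4: stream[32..33]='0' size=0 (terminator). Final body='v59nbvp6yhfxzwhz1' (17 bytes)
Body byte 10 = 'f'

Answer: f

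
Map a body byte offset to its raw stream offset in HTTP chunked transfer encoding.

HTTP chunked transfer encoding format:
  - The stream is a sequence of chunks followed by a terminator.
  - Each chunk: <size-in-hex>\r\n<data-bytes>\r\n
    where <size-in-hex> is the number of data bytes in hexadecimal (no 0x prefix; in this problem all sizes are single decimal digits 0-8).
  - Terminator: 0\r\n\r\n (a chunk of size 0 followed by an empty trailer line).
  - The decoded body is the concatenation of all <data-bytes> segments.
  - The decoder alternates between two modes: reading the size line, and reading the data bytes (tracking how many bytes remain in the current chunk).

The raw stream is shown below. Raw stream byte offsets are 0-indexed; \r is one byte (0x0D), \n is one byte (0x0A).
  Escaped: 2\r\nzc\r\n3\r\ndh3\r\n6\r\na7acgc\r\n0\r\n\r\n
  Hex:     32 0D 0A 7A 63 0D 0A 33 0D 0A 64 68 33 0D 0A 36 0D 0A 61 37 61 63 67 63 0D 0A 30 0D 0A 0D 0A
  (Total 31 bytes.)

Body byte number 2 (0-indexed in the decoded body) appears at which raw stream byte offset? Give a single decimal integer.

Chunk 1: stream[0..1]='2' size=0x2=2, data at stream[3..5]='zc' -> body[0..2], body so far='zc'
Chunk 2: stream[7..8]='3' size=0x3=3, data at stream[10..13]='dh3' -> body[2..5], body so far='zcdh3'
Chunk 3: stream[15..16]='6' size=0x6=6, data at stream[18..24]='a7acgc' -> body[5..11], body so far='zcdh3a7acgc'
Chunk 4: stream[26..27]='0' size=0 (terminator). Final body='zcdh3a7acgc' (11 bytes)
Body byte 2 at stream offset 10

Answer: 10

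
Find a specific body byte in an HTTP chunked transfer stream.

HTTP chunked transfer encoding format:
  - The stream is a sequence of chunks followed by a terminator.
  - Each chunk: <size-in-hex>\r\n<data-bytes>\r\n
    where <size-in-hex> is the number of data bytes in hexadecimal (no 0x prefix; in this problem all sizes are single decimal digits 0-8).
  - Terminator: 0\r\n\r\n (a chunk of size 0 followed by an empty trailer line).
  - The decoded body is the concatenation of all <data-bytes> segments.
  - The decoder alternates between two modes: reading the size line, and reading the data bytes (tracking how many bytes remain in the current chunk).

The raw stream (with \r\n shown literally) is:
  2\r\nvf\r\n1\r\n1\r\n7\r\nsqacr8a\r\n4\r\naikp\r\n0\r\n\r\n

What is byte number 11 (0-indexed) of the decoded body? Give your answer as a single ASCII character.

Answer: i

Derivation:
Chunk 1: stream[0..1]='2' size=0x2=2, data at stream[3..5]='vf' -> body[0..2], body so far='vf'
Chunk 2: stream[7..8]='1' size=0x1=1, data at stream[10..11]='1' -> body[2..3], body so far='vf1'
Chunk 3: stream[13..14]='7' size=0x7=7, data at stream[16..23]='sqacr8a' -> body[3..10], body so far='vf1sqacr8a'
Chunk 4: stream[25..26]='4' size=0x4=4, data at stream[28..32]='aikp' -> body[10..14], body so far='vf1sqacr8aaikp'
Chunk 5: stream[34..35]='0' size=0 (terminator). Final body='vf1sqacr8aaikp' (14 bytes)
Body byte 11 = 'i'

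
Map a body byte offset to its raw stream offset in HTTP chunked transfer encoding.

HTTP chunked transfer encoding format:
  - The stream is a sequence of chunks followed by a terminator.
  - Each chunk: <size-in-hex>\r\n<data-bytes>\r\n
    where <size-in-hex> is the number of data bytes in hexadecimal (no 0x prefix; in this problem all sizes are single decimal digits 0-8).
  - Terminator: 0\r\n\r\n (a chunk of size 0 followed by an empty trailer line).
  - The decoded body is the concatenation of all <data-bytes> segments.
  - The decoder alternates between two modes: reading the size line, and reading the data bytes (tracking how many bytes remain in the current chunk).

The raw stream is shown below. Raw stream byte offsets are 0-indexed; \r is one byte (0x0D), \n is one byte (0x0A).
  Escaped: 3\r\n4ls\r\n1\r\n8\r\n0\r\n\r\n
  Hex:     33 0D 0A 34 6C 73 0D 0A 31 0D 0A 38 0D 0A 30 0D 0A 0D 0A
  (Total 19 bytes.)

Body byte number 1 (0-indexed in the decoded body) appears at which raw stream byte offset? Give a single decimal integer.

Answer: 4

Derivation:
Chunk 1: stream[0..1]='3' size=0x3=3, data at stream[3..6]='4ls' -> body[0..3], body so far='4ls'
Chunk 2: stream[8..9]='1' size=0x1=1, data at stream[11..12]='8' -> body[3..4], body so far='4ls8'
Chunk 3: stream[14..15]='0' size=0 (terminator). Final body='4ls8' (4 bytes)
Body byte 1 at stream offset 4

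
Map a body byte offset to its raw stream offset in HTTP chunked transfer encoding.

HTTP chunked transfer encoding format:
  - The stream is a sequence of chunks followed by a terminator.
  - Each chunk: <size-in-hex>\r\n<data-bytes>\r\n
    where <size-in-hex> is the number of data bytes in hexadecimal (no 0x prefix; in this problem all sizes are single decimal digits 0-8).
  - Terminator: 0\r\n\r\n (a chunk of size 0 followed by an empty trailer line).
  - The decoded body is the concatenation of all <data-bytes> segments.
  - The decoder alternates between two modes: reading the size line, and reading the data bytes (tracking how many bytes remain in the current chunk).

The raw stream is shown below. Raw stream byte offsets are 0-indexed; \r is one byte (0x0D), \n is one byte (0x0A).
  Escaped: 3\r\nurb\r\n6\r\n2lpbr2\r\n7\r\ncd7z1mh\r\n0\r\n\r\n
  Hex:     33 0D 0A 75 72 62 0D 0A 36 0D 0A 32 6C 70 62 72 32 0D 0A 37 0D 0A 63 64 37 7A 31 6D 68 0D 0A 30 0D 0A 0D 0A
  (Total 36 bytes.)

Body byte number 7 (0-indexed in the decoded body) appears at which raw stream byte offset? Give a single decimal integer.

Chunk 1: stream[0..1]='3' size=0x3=3, data at stream[3..6]='urb' -> body[0..3], body so far='urb'
Chunk 2: stream[8..9]='6' size=0x6=6, data at stream[11..17]='2lpbr2' -> body[3..9], body so far='urb2lpbr2'
Chunk 3: stream[19..20]='7' size=0x7=7, data at stream[22..29]='cd7z1mh' -> body[9..16], body so far='urb2lpbr2cd7z1mh'
Chunk 4: stream[31..32]='0' size=0 (terminator). Final body='urb2lpbr2cd7z1mh' (16 bytes)
Body byte 7 at stream offset 15

Answer: 15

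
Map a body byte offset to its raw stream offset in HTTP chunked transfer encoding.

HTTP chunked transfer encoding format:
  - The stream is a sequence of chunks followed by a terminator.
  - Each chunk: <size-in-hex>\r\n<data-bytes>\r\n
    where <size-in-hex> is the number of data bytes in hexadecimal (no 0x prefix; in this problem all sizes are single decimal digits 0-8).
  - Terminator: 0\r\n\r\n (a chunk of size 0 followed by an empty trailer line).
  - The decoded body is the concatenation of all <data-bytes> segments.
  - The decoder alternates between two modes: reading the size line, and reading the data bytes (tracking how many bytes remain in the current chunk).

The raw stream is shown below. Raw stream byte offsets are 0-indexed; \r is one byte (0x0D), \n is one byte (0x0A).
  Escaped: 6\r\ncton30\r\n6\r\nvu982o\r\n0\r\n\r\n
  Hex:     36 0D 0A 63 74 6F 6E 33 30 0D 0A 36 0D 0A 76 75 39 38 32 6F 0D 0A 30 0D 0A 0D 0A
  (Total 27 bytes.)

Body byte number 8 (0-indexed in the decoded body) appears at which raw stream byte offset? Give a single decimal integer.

Answer: 16

Derivation:
Chunk 1: stream[0..1]='6' size=0x6=6, data at stream[3..9]='cton30' -> body[0..6], body so far='cton30'
Chunk 2: stream[11..12]='6' size=0x6=6, data at stream[14..20]='vu982o' -> body[6..12], body so far='cton30vu982o'
Chunk 3: stream[22..23]='0' size=0 (terminator). Final body='cton30vu982o' (12 bytes)
Body byte 8 at stream offset 16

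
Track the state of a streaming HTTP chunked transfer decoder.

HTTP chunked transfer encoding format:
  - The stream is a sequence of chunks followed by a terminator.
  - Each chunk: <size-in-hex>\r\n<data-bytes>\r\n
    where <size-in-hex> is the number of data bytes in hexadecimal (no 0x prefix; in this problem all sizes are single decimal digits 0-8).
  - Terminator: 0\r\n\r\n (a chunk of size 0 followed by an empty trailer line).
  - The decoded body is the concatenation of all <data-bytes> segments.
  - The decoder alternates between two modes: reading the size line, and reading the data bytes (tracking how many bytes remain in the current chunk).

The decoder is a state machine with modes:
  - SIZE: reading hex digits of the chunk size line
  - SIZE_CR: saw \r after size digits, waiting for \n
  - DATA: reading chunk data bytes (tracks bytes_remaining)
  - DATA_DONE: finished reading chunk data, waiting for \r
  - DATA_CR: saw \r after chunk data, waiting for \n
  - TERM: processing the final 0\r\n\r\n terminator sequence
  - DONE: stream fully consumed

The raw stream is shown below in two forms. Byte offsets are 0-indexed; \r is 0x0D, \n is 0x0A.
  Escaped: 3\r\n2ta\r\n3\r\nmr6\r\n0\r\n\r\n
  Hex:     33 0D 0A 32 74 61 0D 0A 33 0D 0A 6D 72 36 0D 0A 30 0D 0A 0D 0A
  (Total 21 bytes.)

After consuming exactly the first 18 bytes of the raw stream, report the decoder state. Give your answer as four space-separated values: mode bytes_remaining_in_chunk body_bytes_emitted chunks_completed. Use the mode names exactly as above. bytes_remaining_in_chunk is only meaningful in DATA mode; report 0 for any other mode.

Answer: SIZE_CR 0 6 2

Derivation:
Byte 0 = '3': mode=SIZE remaining=0 emitted=0 chunks_done=0
Byte 1 = 0x0D: mode=SIZE_CR remaining=0 emitted=0 chunks_done=0
Byte 2 = 0x0A: mode=DATA remaining=3 emitted=0 chunks_done=0
Byte 3 = '2': mode=DATA remaining=2 emitted=1 chunks_done=0
Byte 4 = 't': mode=DATA remaining=1 emitted=2 chunks_done=0
Byte 5 = 'a': mode=DATA_DONE remaining=0 emitted=3 chunks_done=0
Byte 6 = 0x0D: mode=DATA_CR remaining=0 emitted=3 chunks_done=0
Byte 7 = 0x0A: mode=SIZE remaining=0 emitted=3 chunks_done=1
Byte 8 = '3': mode=SIZE remaining=0 emitted=3 chunks_done=1
Byte 9 = 0x0D: mode=SIZE_CR remaining=0 emitted=3 chunks_done=1
Byte 10 = 0x0A: mode=DATA remaining=3 emitted=3 chunks_done=1
Byte 11 = 'm': mode=DATA remaining=2 emitted=4 chunks_done=1
Byte 12 = 'r': mode=DATA remaining=1 emitted=5 chunks_done=1
Byte 13 = '6': mode=DATA_DONE remaining=0 emitted=6 chunks_done=1
Byte 14 = 0x0D: mode=DATA_CR remaining=0 emitted=6 chunks_done=1
Byte 15 = 0x0A: mode=SIZE remaining=0 emitted=6 chunks_done=2
Byte 16 = '0': mode=SIZE remaining=0 emitted=6 chunks_done=2
Byte 17 = 0x0D: mode=SIZE_CR remaining=0 emitted=6 chunks_done=2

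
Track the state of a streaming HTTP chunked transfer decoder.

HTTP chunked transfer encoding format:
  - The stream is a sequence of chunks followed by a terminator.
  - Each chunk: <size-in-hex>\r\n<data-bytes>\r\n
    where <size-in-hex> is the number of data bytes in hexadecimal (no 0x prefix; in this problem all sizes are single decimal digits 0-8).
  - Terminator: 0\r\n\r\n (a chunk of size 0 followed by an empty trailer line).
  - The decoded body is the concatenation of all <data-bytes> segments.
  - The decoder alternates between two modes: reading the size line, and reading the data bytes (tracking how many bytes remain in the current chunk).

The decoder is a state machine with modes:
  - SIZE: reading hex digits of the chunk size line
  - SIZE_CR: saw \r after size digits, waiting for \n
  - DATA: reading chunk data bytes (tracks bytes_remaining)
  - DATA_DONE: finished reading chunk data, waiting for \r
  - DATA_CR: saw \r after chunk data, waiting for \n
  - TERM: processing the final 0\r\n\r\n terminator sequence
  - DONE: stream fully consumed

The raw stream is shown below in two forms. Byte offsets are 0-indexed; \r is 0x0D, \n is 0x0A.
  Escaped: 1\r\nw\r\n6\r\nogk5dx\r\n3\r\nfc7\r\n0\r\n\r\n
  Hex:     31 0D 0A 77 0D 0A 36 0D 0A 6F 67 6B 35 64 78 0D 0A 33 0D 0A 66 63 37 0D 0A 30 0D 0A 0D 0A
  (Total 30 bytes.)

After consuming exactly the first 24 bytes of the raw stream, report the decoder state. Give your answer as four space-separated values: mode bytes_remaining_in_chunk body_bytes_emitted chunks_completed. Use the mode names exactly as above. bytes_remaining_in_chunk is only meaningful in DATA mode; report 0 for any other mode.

Byte 0 = '1': mode=SIZE remaining=0 emitted=0 chunks_done=0
Byte 1 = 0x0D: mode=SIZE_CR remaining=0 emitted=0 chunks_done=0
Byte 2 = 0x0A: mode=DATA remaining=1 emitted=0 chunks_done=0
Byte 3 = 'w': mode=DATA_DONE remaining=0 emitted=1 chunks_done=0
Byte 4 = 0x0D: mode=DATA_CR remaining=0 emitted=1 chunks_done=0
Byte 5 = 0x0A: mode=SIZE remaining=0 emitted=1 chunks_done=1
Byte 6 = '6': mode=SIZE remaining=0 emitted=1 chunks_done=1
Byte 7 = 0x0D: mode=SIZE_CR remaining=0 emitted=1 chunks_done=1
Byte 8 = 0x0A: mode=DATA remaining=6 emitted=1 chunks_done=1
Byte 9 = 'o': mode=DATA remaining=5 emitted=2 chunks_done=1
Byte 10 = 'g': mode=DATA remaining=4 emitted=3 chunks_done=1
Byte 11 = 'k': mode=DATA remaining=3 emitted=4 chunks_done=1
Byte 12 = '5': mode=DATA remaining=2 emitted=5 chunks_done=1
Byte 13 = 'd': mode=DATA remaining=1 emitted=6 chunks_done=1
Byte 14 = 'x': mode=DATA_DONE remaining=0 emitted=7 chunks_done=1
Byte 15 = 0x0D: mode=DATA_CR remaining=0 emitted=7 chunks_done=1
Byte 16 = 0x0A: mode=SIZE remaining=0 emitted=7 chunks_done=2
Byte 17 = '3': mode=SIZE remaining=0 emitted=7 chunks_done=2
Byte 18 = 0x0D: mode=SIZE_CR remaining=0 emitted=7 chunks_done=2
Byte 19 = 0x0A: mode=DATA remaining=3 emitted=7 chunks_done=2
Byte 20 = 'f': mode=DATA remaining=2 emitted=8 chunks_done=2
Byte 21 = 'c': mode=DATA remaining=1 emitted=9 chunks_done=2
Byte 22 = '7': mode=DATA_DONE remaining=0 emitted=10 chunks_done=2
Byte 23 = 0x0D: mode=DATA_CR remaining=0 emitted=10 chunks_done=2

Answer: DATA_CR 0 10 2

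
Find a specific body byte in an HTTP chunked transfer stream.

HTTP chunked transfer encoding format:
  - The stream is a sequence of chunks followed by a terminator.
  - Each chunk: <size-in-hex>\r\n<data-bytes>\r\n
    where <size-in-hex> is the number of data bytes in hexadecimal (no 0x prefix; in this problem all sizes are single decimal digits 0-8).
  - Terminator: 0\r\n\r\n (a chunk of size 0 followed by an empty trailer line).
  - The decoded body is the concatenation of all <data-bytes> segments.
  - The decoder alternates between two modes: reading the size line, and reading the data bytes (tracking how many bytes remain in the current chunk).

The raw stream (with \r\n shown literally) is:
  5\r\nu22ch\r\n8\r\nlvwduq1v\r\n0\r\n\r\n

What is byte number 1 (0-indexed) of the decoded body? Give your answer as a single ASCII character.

Chunk 1: stream[0..1]='5' size=0x5=5, data at stream[3..8]='u22ch' -> body[0..5], body so far='u22ch'
Chunk 2: stream[10..11]='8' size=0x8=8, data at stream[13..21]='lvwduq1v' -> body[5..13], body so far='u22chlvwduq1v'
Chunk 3: stream[23..24]='0' size=0 (terminator). Final body='u22chlvwduq1v' (13 bytes)
Body byte 1 = '2'

Answer: 2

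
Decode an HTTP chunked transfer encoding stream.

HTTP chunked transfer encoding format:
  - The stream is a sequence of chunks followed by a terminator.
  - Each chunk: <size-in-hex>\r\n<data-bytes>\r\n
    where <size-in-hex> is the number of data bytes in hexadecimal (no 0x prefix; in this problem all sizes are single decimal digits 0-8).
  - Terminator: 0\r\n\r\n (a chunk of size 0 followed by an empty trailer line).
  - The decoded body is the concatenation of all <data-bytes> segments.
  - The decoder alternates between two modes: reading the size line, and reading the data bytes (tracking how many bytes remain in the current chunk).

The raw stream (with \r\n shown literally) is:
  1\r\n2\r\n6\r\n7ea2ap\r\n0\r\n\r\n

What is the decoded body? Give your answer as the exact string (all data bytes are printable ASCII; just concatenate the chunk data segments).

Chunk 1: stream[0..1]='1' size=0x1=1, data at stream[3..4]='2' -> body[0..1], body so far='2'
Chunk 2: stream[6..7]='6' size=0x6=6, data at stream[9..15]='7ea2ap' -> body[1..7], body so far='27ea2ap'
Chunk 3: stream[17..18]='0' size=0 (terminator). Final body='27ea2ap' (7 bytes)

Answer: 27ea2ap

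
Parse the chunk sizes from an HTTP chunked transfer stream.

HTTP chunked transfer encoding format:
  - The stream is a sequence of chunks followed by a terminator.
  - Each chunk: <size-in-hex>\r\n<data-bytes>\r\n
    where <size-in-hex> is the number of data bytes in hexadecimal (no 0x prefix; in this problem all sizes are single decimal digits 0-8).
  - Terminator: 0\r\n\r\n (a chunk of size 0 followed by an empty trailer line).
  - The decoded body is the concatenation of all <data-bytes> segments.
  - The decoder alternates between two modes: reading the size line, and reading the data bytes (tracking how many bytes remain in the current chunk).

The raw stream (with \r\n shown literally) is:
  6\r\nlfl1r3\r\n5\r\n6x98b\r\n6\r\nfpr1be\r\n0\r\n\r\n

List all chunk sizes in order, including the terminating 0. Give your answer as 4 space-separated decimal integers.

Chunk 1: stream[0..1]='6' size=0x6=6, data at stream[3..9]='lfl1r3' -> body[0..6], body so far='lfl1r3'
Chunk 2: stream[11..12]='5' size=0x5=5, data at stream[14..19]='6x98b' -> body[6..11], body so far='lfl1r36x98b'
Chunk 3: stream[21..22]='6' size=0x6=6, data at stream[24..30]='fpr1be' -> body[11..17], body so far='lfl1r36x98bfpr1be'
Chunk 4: stream[32..33]='0' size=0 (terminator). Final body='lfl1r36x98bfpr1be' (17 bytes)

Answer: 6 5 6 0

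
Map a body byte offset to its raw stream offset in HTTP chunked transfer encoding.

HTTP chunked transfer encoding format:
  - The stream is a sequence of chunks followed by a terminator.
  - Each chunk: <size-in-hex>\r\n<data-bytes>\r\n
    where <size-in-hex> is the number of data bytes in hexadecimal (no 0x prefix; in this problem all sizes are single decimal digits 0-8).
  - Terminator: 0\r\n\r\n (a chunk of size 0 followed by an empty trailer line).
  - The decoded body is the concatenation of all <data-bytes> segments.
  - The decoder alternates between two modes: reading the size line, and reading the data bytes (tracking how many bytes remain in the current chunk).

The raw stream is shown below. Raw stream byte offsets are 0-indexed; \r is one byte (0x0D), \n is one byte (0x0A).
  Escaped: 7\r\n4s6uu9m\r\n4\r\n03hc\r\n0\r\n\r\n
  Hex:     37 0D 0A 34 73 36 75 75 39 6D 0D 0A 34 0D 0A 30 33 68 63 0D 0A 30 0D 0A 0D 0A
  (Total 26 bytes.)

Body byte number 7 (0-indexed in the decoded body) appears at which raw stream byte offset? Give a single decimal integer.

Answer: 15

Derivation:
Chunk 1: stream[0..1]='7' size=0x7=7, data at stream[3..10]='4s6uu9m' -> body[0..7], body so far='4s6uu9m'
Chunk 2: stream[12..13]='4' size=0x4=4, data at stream[15..19]='03hc' -> body[7..11], body so far='4s6uu9m03hc'
Chunk 3: stream[21..22]='0' size=0 (terminator). Final body='4s6uu9m03hc' (11 bytes)
Body byte 7 at stream offset 15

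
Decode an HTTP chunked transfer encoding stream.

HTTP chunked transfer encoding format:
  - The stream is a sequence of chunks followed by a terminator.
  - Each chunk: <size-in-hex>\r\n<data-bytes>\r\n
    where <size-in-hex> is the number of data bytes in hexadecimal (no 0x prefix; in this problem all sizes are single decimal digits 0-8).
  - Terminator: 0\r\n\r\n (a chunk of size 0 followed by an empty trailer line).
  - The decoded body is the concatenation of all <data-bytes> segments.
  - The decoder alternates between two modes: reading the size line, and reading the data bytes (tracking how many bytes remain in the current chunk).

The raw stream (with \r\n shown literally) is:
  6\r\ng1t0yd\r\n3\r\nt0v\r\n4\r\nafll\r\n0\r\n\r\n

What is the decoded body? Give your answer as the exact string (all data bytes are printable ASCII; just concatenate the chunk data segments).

Chunk 1: stream[0..1]='6' size=0x6=6, data at stream[3..9]='g1t0yd' -> body[0..6], body so far='g1t0yd'
Chunk 2: stream[11..12]='3' size=0x3=3, data at stream[14..17]='t0v' -> body[6..9], body so far='g1t0ydt0v'
Chunk 3: stream[19..20]='4' size=0x4=4, data at stream[22..26]='afll' -> body[9..13], body so far='g1t0ydt0vafll'
Chunk 4: stream[28..29]='0' size=0 (terminator). Final body='g1t0ydt0vafll' (13 bytes)

Answer: g1t0ydt0vafll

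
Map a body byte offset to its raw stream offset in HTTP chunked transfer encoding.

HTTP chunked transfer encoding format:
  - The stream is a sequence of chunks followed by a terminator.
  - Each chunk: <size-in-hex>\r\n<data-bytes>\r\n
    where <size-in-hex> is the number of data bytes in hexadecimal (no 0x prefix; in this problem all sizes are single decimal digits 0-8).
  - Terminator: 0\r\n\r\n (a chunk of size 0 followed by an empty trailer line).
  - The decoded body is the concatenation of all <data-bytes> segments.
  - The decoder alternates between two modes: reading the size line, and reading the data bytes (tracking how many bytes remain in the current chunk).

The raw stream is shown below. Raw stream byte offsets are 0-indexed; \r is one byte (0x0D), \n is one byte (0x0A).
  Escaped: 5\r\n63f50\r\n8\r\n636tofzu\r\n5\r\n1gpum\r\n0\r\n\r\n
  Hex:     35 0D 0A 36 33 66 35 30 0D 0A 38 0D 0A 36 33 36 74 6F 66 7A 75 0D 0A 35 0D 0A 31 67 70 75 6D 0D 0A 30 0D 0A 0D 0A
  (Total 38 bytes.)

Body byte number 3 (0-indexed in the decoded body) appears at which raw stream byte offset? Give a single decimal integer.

Chunk 1: stream[0..1]='5' size=0x5=5, data at stream[3..8]='63f50' -> body[0..5], body so far='63f50'
Chunk 2: stream[10..11]='8' size=0x8=8, data at stream[13..21]='636tofzu' -> body[5..13], body so far='63f50636tofzu'
Chunk 3: stream[23..24]='5' size=0x5=5, data at stream[26..31]='1gpum' -> body[13..18], body so far='63f50636tofzu1gpum'
Chunk 4: stream[33..34]='0' size=0 (terminator). Final body='63f50636tofzu1gpum' (18 bytes)
Body byte 3 at stream offset 6

Answer: 6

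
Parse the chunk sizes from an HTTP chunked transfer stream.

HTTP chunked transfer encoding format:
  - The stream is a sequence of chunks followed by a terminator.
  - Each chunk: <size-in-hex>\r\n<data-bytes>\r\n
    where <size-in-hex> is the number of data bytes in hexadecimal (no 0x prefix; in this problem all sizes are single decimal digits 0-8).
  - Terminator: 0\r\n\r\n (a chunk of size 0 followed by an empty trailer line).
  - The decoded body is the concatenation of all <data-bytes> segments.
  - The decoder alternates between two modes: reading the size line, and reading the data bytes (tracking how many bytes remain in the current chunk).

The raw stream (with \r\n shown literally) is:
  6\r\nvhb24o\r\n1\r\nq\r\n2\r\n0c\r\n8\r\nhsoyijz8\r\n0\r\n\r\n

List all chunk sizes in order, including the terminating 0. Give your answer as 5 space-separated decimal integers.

Chunk 1: stream[0..1]='6' size=0x6=6, data at stream[3..9]='vhb24o' -> body[0..6], body so far='vhb24o'
Chunk 2: stream[11..12]='1' size=0x1=1, data at stream[14..15]='q' -> body[6..7], body so far='vhb24oq'
Chunk 3: stream[17..18]='2' size=0x2=2, data at stream[20..22]='0c' -> body[7..9], body so far='vhb24oq0c'
Chunk 4: stream[24..25]='8' size=0x8=8, data at stream[27..35]='hsoyijz8' -> body[9..17], body so far='vhb24oq0chsoyijz8'
Chunk 5: stream[37..38]='0' size=0 (terminator). Final body='vhb24oq0chsoyijz8' (17 bytes)

Answer: 6 1 2 8 0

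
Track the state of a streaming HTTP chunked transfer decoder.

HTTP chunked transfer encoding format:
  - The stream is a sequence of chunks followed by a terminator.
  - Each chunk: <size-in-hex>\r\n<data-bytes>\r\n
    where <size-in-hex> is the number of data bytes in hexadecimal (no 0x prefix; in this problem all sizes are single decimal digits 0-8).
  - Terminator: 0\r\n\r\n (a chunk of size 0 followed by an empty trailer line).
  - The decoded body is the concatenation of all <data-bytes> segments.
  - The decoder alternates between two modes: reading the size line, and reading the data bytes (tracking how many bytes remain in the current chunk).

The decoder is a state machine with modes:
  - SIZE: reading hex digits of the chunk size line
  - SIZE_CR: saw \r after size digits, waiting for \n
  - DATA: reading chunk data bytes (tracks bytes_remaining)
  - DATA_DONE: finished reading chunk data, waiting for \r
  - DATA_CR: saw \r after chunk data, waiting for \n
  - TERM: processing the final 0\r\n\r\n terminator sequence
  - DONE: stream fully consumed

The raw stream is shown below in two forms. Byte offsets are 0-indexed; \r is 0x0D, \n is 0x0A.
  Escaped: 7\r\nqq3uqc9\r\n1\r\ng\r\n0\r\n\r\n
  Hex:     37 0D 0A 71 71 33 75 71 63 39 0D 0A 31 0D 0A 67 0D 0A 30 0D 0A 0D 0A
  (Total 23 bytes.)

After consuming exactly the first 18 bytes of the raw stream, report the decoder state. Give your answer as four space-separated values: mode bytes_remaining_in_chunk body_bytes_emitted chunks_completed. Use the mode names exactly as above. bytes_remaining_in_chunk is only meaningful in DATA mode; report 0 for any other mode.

Answer: SIZE 0 8 2

Derivation:
Byte 0 = '7': mode=SIZE remaining=0 emitted=0 chunks_done=0
Byte 1 = 0x0D: mode=SIZE_CR remaining=0 emitted=0 chunks_done=0
Byte 2 = 0x0A: mode=DATA remaining=7 emitted=0 chunks_done=0
Byte 3 = 'q': mode=DATA remaining=6 emitted=1 chunks_done=0
Byte 4 = 'q': mode=DATA remaining=5 emitted=2 chunks_done=0
Byte 5 = '3': mode=DATA remaining=4 emitted=3 chunks_done=0
Byte 6 = 'u': mode=DATA remaining=3 emitted=4 chunks_done=0
Byte 7 = 'q': mode=DATA remaining=2 emitted=5 chunks_done=0
Byte 8 = 'c': mode=DATA remaining=1 emitted=6 chunks_done=0
Byte 9 = '9': mode=DATA_DONE remaining=0 emitted=7 chunks_done=0
Byte 10 = 0x0D: mode=DATA_CR remaining=0 emitted=7 chunks_done=0
Byte 11 = 0x0A: mode=SIZE remaining=0 emitted=7 chunks_done=1
Byte 12 = '1': mode=SIZE remaining=0 emitted=7 chunks_done=1
Byte 13 = 0x0D: mode=SIZE_CR remaining=0 emitted=7 chunks_done=1
Byte 14 = 0x0A: mode=DATA remaining=1 emitted=7 chunks_done=1
Byte 15 = 'g': mode=DATA_DONE remaining=0 emitted=8 chunks_done=1
Byte 16 = 0x0D: mode=DATA_CR remaining=0 emitted=8 chunks_done=1
Byte 17 = 0x0A: mode=SIZE remaining=0 emitted=8 chunks_done=2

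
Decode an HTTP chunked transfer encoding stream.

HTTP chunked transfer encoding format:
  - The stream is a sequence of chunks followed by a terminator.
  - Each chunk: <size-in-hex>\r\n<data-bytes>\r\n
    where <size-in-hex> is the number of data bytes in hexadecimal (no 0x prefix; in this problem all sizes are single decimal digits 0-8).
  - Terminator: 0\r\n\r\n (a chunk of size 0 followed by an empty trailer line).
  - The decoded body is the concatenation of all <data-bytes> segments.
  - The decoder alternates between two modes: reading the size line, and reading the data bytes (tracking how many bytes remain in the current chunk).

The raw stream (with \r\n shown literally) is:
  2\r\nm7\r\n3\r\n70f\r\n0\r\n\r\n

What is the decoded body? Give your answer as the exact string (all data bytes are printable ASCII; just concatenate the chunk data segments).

Answer: m770f

Derivation:
Chunk 1: stream[0..1]='2' size=0x2=2, data at stream[3..5]='m7' -> body[0..2], body so far='m7'
Chunk 2: stream[7..8]='3' size=0x3=3, data at stream[10..13]='70f' -> body[2..5], body so far='m770f'
Chunk 3: stream[15..16]='0' size=0 (terminator). Final body='m770f' (5 bytes)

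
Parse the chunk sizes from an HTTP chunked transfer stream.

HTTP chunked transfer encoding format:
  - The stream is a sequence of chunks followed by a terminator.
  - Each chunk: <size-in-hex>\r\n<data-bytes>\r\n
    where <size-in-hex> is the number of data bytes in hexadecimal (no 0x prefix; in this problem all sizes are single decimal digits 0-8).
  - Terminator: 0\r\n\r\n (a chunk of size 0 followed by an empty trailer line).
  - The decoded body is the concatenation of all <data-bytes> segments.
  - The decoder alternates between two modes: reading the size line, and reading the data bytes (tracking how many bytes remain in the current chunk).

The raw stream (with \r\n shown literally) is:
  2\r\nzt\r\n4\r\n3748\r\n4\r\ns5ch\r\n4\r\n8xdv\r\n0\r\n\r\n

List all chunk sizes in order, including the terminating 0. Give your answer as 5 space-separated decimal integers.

Chunk 1: stream[0..1]='2' size=0x2=2, data at stream[3..5]='zt' -> body[0..2], body so far='zt'
Chunk 2: stream[7..8]='4' size=0x4=4, data at stream[10..14]='3748' -> body[2..6], body so far='zt3748'
Chunk 3: stream[16..17]='4' size=0x4=4, data at stream[19..23]='s5ch' -> body[6..10], body so far='zt3748s5ch'
Chunk 4: stream[25..26]='4' size=0x4=4, data at stream[28..32]='8xdv' -> body[10..14], body so far='zt3748s5ch8xdv'
Chunk 5: stream[34..35]='0' size=0 (terminator). Final body='zt3748s5ch8xdv' (14 bytes)

Answer: 2 4 4 4 0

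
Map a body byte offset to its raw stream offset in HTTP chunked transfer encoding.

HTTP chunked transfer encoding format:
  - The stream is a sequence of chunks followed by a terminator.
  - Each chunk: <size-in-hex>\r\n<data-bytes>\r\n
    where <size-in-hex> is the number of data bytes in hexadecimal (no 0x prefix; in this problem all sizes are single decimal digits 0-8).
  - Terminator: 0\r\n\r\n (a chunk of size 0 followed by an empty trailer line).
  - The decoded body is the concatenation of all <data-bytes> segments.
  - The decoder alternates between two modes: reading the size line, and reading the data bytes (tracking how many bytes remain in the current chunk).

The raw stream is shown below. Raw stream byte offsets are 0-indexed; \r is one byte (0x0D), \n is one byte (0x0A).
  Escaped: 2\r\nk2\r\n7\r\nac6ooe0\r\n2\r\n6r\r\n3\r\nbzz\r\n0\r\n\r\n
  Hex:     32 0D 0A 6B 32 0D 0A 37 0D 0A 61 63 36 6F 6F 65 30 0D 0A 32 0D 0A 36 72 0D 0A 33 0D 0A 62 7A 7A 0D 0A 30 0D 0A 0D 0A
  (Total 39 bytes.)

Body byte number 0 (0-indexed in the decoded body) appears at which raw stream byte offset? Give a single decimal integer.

Chunk 1: stream[0..1]='2' size=0x2=2, data at stream[3..5]='k2' -> body[0..2], body so far='k2'
Chunk 2: stream[7..8]='7' size=0x7=7, data at stream[10..17]='ac6ooe0' -> body[2..9], body so far='k2ac6ooe0'
Chunk 3: stream[19..20]='2' size=0x2=2, data at stream[22..24]='6r' -> body[9..11], body so far='k2ac6ooe06r'
Chunk 4: stream[26..27]='3' size=0x3=3, data at stream[29..32]='bzz' -> body[11..14], body so far='k2ac6ooe06rbzz'
Chunk 5: stream[34..35]='0' size=0 (terminator). Final body='k2ac6ooe06rbzz' (14 bytes)
Body byte 0 at stream offset 3

Answer: 3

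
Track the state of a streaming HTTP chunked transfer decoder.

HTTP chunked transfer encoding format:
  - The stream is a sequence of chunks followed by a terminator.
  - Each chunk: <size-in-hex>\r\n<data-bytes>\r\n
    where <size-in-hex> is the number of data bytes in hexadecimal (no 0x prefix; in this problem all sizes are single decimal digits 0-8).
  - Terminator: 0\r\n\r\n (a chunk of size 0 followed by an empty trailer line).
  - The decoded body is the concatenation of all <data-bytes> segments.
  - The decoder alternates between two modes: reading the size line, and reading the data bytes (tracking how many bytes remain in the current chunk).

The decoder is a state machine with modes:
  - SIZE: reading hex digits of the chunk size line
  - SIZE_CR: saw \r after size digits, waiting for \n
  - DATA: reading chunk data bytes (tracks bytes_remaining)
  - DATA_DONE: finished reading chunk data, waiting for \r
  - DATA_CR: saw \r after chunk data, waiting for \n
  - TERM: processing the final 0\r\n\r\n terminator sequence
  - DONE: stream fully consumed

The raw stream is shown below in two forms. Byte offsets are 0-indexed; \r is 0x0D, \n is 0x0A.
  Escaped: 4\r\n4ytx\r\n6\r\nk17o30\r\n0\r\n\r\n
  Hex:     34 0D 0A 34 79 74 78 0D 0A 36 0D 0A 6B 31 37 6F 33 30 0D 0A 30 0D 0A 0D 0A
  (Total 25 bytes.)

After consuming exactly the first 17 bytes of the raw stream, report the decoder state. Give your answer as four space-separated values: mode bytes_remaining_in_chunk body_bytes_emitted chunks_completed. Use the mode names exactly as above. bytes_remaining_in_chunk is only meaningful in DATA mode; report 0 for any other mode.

Answer: DATA 1 9 1

Derivation:
Byte 0 = '4': mode=SIZE remaining=0 emitted=0 chunks_done=0
Byte 1 = 0x0D: mode=SIZE_CR remaining=0 emitted=0 chunks_done=0
Byte 2 = 0x0A: mode=DATA remaining=4 emitted=0 chunks_done=0
Byte 3 = '4': mode=DATA remaining=3 emitted=1 chunks_done=0
Byte 4 = 'y': mode=DATA remaining=2 emitted=2 chunks_done=0
Byte 5 = 't': mode=DATA remaining=1 emitted=3 chunks_done=0
Byte 6 = 'x': mode=DATA_DONE remaining=0 emitted=4 chunks_done=0
Byte 7 = 0x0D: mode=DATA_CR remaining=0 emitted=4 chunks_done=0
Byte 8 = 0x0A: mode=SIZE remaining=0 emitted=4 chunks_done=1
Byte 9 = '6': mode=SIZE remaining=0 emitted=4 chunks_done=1
Byte 10 = 0x0D: mode=SIZE_CR remaining=0 emitted=4 chunks_done=1
Byte 11 = 0x0A: mode=DATA remaining=6 emitted=4 chunks_done=1
Byte 12 = 'k': mode=DATA remaining=5 emitted=5 chunks_done=1
Byte 13 = '1': mode=DATA remaining=4 emitted=6 chunks_done=1
Byte 14 = '7': mode=DATA remaining=3 emitted=7 chunks_done=1
Byte 15 = 'o': mode=DATA remaining=2 emitted=8 chunks_done=1
Byte 16 = '3': mode=DATA remaining=1 emitted=9 chunks_done=1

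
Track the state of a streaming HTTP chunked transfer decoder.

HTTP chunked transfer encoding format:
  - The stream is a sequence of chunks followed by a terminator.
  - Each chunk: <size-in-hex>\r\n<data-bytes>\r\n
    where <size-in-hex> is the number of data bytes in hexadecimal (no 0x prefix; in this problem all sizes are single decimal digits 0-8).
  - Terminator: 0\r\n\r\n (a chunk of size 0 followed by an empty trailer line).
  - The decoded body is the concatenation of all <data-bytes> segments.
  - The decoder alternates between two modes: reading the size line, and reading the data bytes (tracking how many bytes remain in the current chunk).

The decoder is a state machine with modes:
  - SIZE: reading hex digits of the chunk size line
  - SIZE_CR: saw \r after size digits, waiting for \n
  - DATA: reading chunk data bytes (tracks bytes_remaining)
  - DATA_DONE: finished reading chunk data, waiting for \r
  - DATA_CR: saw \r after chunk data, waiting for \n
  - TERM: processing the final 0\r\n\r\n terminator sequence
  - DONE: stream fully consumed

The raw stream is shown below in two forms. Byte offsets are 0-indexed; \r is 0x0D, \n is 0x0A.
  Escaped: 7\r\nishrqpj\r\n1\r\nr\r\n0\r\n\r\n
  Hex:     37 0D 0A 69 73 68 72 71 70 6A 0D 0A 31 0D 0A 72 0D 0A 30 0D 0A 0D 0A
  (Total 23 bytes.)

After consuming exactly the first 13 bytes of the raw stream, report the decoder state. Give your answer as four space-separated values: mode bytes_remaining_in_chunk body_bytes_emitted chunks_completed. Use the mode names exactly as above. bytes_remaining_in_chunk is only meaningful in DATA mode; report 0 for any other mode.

Byte 0 = '7': mode=SIZE remaining=0 emitted=0 chunks_done=0
Byte 1 = 0x0D: mode=SIZE_CR remaining=0 emitted=0 chunks_done=0
Byte 2 = 0x0A: mode=DATA remaining=7 emitted=0 chunks_done=0
Byte 3 = 'i': mode=DATA remaining=6 emitted=1 chunks_done=0
Byte 4 = 's': mode=DATA remaining=5 emitted=2 chunks_done=0
Byte 5 = 'h': mode=DATA remaining=4 emitted=3 chunks_done=0
Byte 6 = 'r': mode=DATA remaining=3 emitted=4 chunks_done=0
Byte 7 = 'q': mode=DATA remaining=2 emitted=5 chunks_done=0
Byte 8 = 'p': mode=DATA remaining=1 emitted=6 chunks_done=0
Byte 9 = 'j': mode=DATA_DONE remaining=0 emitted=7 chunks_done=0
Byte 10 = 0x0D: mode=DATA_CR remaining=0 emitted=7 chunks_done=0
Byte 11 = 0x0A: mode=SIZE remaining=0 emitted=7 chunks_done=1
Byte 12 = '1': mode=SIZE remaining=0 emitted=7 chunks_done=1

Answer: SIZE 0 7 1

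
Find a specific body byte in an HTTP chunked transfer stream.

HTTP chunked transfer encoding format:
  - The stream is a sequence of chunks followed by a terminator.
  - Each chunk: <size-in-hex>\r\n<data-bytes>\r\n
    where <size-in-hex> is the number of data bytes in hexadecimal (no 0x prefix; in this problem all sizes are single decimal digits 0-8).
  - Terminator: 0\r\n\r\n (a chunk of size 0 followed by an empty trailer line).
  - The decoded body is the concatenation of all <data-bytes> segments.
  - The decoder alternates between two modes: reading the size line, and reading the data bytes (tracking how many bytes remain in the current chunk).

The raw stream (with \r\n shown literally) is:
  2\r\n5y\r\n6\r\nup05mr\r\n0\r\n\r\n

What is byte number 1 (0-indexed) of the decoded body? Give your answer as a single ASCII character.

Chunk 1: stream[0..1]='2' size=0x2=2, data at stream[3..5]='5y' -> body[0..2], body so far='5y'
Chunk 2: stream[7..8]='6' size=0x6=6, data at stream[10..16]='up05mr' -> body[2..8], body so far='5yup05mr'
Chunk 3: stream[18..19]='0' size=0 (terminator). Final body='5yup05mr' (8 bytes)
Body byte 1 = 'y'

Answer: y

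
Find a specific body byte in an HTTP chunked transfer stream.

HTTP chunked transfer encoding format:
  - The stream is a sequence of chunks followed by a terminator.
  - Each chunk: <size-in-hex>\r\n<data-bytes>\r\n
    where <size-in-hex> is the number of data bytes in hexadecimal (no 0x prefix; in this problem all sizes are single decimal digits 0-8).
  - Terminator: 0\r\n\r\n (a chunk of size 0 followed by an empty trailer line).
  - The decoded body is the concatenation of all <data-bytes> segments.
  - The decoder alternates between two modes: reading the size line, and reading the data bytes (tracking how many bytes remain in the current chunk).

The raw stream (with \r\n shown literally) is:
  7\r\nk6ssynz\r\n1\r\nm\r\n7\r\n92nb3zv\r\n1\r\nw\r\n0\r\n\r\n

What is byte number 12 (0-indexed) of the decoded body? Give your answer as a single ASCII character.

Answer: 3

Derivation:
Chunk 1: stream[0..1]='7' size=0x7=7, data at stream[3..10]='k6ssynz' -> body[0..7], body so far='k6ssynz'
Chunk 2: stream[12..13]='1' size=0x1=1, data at stream[15..16]='m' -> body[7..8], body so far='k6ssynzm'
Chunk 3: stream[18..19]='7' size=0x7=7, data at stream[21..28]='92nb3zv' -> body[8..15], body so far='k6ssynzm92nb3zv'
Chunk 4: stream[30..31]='1' size=0x1=1, data at stream[33..34]='w' -> body[15..16], body so far='k6ssynzm92nb3zvw'
Chunk 5: stream[36..37]='0' size=0 (terminator). Final body='k6ssynzm92nb3zvw' (16 bytes)
Body byte 12 = '3'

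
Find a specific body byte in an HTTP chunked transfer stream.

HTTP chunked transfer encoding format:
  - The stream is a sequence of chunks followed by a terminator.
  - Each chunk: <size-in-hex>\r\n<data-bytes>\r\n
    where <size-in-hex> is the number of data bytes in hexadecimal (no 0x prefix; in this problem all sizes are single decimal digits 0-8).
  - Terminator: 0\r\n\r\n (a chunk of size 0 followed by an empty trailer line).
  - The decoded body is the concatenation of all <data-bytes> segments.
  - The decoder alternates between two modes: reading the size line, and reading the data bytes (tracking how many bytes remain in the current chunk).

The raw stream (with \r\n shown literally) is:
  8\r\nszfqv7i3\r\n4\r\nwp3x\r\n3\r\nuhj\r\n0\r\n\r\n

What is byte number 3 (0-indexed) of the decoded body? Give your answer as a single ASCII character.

Answer: q

Derivation:
Chunk 1: stream[0..1]='8' size=0x8=8, data at stream[3..11]='szfqv7i3' -> body[0..8], body so far='szfqv7i3'
Chunk 2: stream[13..14]='4' size=0x4=4, data at stream[16..20]='wp3x' -> body[8..12], body so far='szfqv7i3wp3x'
Chunk 3: stream[22..23]='3' size=0x3=3, data at stream[25..28]='uhj' -> body[12..15], body so far='szfqv7i3wp3xuhj'
Chunk 4: stream[30..31]='0' size=0 (terminator). Final body='szfqv7i3wp3xuhj' (15 bytes)
Body byte 3 = 'q'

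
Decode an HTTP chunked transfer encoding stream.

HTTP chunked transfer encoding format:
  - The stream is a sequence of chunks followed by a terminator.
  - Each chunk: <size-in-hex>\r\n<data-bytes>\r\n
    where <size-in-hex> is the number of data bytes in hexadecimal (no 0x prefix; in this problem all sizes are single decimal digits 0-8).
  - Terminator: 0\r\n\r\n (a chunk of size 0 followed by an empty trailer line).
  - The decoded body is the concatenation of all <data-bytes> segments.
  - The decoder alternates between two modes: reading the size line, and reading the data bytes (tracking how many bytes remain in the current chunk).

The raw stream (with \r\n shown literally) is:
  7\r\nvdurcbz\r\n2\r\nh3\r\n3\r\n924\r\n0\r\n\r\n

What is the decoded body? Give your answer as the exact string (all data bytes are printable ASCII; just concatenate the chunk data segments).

Answer: vdurcbzh3924

Derivation:
Chunk 1: stream[0..1]='7' size=0x7=7, data at stream[3..10]='vdurcbz' -> body[0..7], body so far='vdurcbz'
Chunk 2: stream[12..13]='2' size=0x2=2, data at stream[15..17]='h3' -> body[7..9], body so far='vdurcbzh3'
Chunk 3: stream[19..20]='3' size=0x3=3, data at stream[22..25]='924' -> body[9..12], body so far='vdurcbzh3924'
Chunk 4: stream[27..28]='0' size=0 (terminator). Final body='vdurcbzh3924' (12 bytes)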